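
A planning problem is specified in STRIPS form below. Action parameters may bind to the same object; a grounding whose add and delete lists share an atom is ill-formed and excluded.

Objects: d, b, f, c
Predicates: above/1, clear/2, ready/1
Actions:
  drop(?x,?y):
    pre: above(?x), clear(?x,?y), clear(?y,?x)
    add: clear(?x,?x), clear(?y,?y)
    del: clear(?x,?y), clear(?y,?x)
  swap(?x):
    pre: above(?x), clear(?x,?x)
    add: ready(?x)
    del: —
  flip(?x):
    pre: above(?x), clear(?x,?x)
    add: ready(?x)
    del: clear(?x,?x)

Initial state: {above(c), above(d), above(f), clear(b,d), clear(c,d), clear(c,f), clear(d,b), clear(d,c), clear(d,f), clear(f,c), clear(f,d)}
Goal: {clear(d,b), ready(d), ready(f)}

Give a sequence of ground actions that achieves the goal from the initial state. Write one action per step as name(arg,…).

drop(d,f); swap(d); swap(f)

1. drop(d,f)  →  {above(c), above(d), above(f), clear(b,d), clear(c,d), clear(c,f), clear(d,b), clear(d,c), clear(d,d), clear(f,c), clear(f,f)}
2. swap(d)  →  {above(c), above(d), above(f), clear(b,d), clear(c,d), clear(c,f), clear(d,b), clear(d,c), clear(d,d), clear(f,c), clear(f,f), ready(d)}
3. swap(f)  →  {above(c), above(d), above(f), clear(b,d), clear(c,d), clear(c,f), clear(d,b), clear(d,c), clear(d,d), clear(f,c), clear(f,f), ready(d), ready(f)}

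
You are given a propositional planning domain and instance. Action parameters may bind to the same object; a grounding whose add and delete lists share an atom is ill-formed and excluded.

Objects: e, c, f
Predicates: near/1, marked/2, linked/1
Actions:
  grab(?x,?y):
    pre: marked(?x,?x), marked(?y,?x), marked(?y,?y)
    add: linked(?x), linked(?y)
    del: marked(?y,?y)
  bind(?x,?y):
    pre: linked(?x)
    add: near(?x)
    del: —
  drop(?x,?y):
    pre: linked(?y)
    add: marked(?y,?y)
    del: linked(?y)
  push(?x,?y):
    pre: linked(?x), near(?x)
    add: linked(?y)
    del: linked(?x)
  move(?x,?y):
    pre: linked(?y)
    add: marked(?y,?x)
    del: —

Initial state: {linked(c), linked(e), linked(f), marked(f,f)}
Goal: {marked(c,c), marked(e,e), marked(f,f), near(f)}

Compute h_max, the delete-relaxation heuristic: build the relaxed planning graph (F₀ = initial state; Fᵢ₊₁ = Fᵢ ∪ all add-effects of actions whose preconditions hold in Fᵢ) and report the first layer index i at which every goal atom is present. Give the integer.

F0 = init (4 atoms)
F1 = F0 ∪ {marked(c,c), marked(c,e), marked(c,f), marked(e,c), marked(e,e), marked(e,f), marked(f,c), marked(f,e), near(c), near(e), near(f)}  (15 atoms)
goal ⊆ F1  ⇒  h_max = 1

1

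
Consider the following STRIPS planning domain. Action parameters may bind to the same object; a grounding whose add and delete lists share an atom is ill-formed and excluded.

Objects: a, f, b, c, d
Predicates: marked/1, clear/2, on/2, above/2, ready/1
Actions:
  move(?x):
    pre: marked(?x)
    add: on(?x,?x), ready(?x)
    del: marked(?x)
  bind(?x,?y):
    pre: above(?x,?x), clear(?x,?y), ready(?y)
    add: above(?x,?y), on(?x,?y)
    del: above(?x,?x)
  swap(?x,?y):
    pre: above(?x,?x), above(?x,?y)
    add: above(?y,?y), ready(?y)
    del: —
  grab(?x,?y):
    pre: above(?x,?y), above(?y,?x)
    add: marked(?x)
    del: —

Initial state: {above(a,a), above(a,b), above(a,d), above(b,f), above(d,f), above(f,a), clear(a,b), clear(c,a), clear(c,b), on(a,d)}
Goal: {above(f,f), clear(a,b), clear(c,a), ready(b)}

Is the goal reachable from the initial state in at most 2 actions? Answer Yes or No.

1. swap(a,b)  →  {above(a,a), above(a,b), above(a,d), above(b,b), above(b,f), above(d,f), above(f,a), clear(a,b), clear(c,a), clear(c,b), on(a,d), ready(b)}
2. swap(b,f)  →  {above(a,a), above(a,b), above(a,d), above(b,b), above(b,f), above(d,f), above(f,a), above(f,f), clear(a,b), clear(c,a), clear(c,b), on(a,d), ready(b), ready(f)}
optimal plan length = 2; 2 ≤ 2

Yes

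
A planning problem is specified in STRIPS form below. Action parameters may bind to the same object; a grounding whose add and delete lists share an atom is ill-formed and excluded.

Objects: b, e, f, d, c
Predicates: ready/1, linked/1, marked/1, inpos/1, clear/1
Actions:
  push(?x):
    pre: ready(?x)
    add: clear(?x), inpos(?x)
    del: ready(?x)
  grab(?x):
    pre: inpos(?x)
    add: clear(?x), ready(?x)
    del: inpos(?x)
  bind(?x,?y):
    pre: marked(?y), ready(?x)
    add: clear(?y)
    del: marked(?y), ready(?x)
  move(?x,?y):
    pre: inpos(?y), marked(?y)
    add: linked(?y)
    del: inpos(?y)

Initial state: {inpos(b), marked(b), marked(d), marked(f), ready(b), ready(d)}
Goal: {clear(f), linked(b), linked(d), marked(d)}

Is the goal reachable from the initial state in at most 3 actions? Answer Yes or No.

1. push(d)  →  {clear(d), inpos(b), inpos(d), marked(b), marked(d), marked(f), ready(b)}
2. bind(b,f)  →  {clear(d), clear(f), inpos(b), inpos(d), marked(b), marked(d)}
3. move(b,b)  →  {clear(d), clear(f), inpos(d), linked(b), marked(b), marked(d)}
4. move(b,d)  →  {clear(d), clear(f), linked(b), linked(d), marked(b), marked(d)}
optimal plan length = 4; 4 > 3

No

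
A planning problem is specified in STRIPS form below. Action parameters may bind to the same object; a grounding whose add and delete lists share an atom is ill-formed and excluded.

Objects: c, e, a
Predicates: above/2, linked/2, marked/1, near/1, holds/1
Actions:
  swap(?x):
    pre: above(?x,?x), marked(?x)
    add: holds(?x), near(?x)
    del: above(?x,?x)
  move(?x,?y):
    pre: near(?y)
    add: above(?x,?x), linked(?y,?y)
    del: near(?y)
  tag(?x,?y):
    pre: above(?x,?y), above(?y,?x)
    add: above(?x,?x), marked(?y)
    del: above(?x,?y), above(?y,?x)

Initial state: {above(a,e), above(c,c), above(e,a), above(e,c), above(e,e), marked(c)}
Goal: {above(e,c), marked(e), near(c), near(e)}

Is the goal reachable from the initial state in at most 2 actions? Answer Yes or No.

1. swap(c)  →  {above(a,e), above(e,a), above(e,c), above(e,e), holds(c), marked(c), near(c)}
2. tag(a,e)  →  {above(a,a), above(e,c), above(e,e), holds(c), marked(c), marked(e), near(c)}
3. swap(e)  →  {above(a,a), above(e,c), holds(c), holds(e), marked(c), marked(e), near(c), near(e)}
optimal plan length = 3; 3 > 2

No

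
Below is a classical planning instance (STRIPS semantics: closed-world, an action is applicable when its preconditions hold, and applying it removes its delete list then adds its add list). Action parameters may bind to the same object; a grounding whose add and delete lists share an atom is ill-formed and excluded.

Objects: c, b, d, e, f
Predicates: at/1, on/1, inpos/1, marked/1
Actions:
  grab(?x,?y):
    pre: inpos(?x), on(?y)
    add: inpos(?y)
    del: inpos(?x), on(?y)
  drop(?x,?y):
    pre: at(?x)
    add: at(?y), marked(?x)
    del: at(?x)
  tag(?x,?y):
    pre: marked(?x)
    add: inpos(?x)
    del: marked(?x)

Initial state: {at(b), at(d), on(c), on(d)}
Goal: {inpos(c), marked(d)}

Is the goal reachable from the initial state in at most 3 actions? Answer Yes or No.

1. drop(d,c)  →  {at(b), at(c), marked(d), on(c), on(d)}
2. drop(c,b)  →  {at(b), marked(c), marked(d), on(c), on(d)}
3. tag(c,c)  →  {at(b), inpos(c), marked(d), on(c), on(d)}
optimal plan length = 3; 3 ≤ 3

Yes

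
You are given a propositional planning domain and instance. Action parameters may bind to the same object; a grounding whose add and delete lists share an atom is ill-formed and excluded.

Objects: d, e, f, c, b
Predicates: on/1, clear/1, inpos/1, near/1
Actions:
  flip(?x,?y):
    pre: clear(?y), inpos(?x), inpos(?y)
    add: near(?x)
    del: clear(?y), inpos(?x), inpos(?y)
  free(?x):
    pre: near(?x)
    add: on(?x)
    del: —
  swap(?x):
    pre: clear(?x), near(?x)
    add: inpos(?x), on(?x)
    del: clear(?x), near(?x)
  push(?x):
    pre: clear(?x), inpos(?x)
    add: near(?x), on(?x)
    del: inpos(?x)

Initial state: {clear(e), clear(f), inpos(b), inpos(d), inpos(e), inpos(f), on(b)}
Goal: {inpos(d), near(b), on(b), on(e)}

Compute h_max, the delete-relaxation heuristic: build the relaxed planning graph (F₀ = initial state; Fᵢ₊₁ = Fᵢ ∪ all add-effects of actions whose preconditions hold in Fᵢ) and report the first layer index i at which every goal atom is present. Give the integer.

1

F0 = init (7 atoms)
F1 = F0 ∪ {near(b), near(d), near(e), near(f), on(e), on(f)}  (13 atoms)
goal ⊆ F1  ⇒  h_max = 1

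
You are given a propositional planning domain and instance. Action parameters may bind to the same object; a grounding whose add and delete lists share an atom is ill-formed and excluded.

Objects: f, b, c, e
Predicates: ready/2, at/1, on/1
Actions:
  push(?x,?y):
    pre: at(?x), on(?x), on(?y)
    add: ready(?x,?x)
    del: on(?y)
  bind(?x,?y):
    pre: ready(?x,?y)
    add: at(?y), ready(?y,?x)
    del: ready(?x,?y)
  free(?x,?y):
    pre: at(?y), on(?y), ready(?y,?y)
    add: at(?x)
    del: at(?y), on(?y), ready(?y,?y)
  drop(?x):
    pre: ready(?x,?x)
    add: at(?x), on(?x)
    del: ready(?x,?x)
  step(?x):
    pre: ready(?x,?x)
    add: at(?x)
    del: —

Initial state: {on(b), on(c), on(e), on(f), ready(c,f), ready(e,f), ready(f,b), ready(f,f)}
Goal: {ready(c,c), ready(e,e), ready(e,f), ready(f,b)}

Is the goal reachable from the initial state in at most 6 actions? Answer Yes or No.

Yes

1. bind(c,f)  →  {at(f), on(b), on(c), on(e), on(f), ready(e,f), ready(f,b), ready(f,c), ready(f,f)}
2. bind(f,c)  →  {at(c), at(f), on(b), on(c), on(e), on(f), ready(c,f), ready(e,f), ready(f,b), ready(f,f)}
3. push(c,b)  →  {at(c), at(f), on(c), on(e), on(f), ready(c,c), ready(c,f), ready(e,f), ready(f,b), ready(f,f)}
4. free(e,f)  →  {at(c), at(e), on(c), on(e), ready(c,c), ready(c,f), ready(e,f), ready(f,b)}
5. push(e,c)  →  {at(c), at(e), on(e), ready(c,c), ready(c,f), ready(e,e), ready(e,f), ready(f,b)}
optimal plan length = 5; 5 ≤ 6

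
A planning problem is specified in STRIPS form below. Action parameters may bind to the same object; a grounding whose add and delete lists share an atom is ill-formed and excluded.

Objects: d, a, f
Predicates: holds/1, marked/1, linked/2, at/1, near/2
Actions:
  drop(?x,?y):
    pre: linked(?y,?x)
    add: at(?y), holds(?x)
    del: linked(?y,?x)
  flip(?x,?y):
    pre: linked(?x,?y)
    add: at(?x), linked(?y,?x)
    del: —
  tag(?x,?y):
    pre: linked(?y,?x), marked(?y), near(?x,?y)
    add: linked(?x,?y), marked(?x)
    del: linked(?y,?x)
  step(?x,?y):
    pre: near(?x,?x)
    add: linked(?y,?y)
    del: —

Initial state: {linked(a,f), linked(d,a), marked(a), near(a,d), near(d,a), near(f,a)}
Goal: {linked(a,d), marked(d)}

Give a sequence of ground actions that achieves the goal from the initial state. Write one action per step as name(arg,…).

flip(d,a); tag(d,a); flip(d,a)

1. flip(d,a)  →  {at(d), linked(a,d), linked(a,f), linked(d,a), marked(a), near(a,d), near(d,a), near(f,a)}
2. tag(d,a)  →  {at(d), linked(a,f), linked(d,a), marked(a), marked(d), near(a,d), near(d,a), near(f,a)}
3. flip(d,a)  →  {at(d), linked(a,d), linked(a,f), linked(d,a), marked(a), marked(d), near(a,d), near(d,a), near(f,a)}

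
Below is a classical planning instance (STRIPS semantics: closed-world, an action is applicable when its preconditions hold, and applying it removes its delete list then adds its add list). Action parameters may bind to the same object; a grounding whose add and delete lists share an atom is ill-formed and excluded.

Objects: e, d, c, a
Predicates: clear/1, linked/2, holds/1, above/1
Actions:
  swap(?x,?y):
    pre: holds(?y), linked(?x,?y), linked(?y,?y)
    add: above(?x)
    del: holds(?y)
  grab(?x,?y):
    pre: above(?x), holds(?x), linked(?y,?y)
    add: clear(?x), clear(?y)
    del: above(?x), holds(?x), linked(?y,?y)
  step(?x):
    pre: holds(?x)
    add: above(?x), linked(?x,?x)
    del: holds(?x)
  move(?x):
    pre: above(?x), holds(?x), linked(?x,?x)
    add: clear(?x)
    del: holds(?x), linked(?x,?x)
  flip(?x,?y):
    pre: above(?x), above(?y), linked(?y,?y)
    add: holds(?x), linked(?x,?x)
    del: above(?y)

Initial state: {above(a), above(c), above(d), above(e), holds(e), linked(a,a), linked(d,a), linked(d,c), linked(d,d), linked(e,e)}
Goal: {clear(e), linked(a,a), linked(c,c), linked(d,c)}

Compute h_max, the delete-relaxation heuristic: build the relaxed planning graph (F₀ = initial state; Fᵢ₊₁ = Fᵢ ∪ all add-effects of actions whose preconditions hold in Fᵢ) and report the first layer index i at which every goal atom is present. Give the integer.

F0 = init (10 atoms)
F1 = F0 ∪ {clear(a), clear(d), clear(e), holds(a), holds(c), holds(d), linked(c,c)}  (17 atoms)
goal ⊆ F1  ⇒  h_max = 1

1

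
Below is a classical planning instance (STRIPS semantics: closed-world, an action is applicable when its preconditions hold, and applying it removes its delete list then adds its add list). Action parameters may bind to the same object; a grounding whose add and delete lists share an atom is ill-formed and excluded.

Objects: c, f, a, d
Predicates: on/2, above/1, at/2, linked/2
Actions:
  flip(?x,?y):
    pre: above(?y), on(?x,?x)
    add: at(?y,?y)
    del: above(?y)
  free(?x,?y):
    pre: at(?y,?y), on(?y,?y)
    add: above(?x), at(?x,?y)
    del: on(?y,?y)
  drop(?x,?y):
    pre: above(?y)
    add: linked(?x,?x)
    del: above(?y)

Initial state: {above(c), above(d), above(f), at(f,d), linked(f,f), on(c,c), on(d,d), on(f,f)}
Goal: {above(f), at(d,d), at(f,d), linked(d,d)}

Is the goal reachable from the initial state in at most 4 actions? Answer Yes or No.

1. flip(c,d)  →  {above(c), above(f), at(d,d), at(f,d), linked(f,f), on(c,c), on(d,d), on(f,f)}
2. drop(d,c)  →  {above(f), at(d,d), at(f,d), linked(d,d), linked(f,f), on(c,c), on(d,d), on(f,f)}
optimal plan length = 2; 2 ≤ 4

Yes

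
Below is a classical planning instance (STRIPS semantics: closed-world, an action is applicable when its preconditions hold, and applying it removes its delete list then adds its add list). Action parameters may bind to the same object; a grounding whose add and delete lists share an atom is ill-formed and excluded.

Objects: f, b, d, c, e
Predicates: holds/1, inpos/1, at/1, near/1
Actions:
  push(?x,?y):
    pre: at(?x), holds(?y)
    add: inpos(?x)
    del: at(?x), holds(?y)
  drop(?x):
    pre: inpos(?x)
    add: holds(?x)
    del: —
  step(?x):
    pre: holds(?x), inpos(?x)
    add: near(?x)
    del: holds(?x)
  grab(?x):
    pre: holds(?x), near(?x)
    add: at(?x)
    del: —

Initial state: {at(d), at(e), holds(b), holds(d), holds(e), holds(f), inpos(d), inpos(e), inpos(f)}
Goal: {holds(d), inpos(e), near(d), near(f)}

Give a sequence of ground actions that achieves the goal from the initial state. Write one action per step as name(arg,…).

1. step(f)  →  {at(d), at(e), holds(b), holds(d), holds(e), inpos(d), inpos(e), inpos(f), near(f)}
2. step(d)  →  {at(d), at(e), holds(b), holds(e), inpos(d), inpos(e), inpos(f), near(d), near(f)}
3. drop(d)  →  {at(d), at(e), holds(b), holds(d), holds(e), inpos(d), inpos(e), inpos(f), near(d), near(f)}

step(f); step(d); drop(d)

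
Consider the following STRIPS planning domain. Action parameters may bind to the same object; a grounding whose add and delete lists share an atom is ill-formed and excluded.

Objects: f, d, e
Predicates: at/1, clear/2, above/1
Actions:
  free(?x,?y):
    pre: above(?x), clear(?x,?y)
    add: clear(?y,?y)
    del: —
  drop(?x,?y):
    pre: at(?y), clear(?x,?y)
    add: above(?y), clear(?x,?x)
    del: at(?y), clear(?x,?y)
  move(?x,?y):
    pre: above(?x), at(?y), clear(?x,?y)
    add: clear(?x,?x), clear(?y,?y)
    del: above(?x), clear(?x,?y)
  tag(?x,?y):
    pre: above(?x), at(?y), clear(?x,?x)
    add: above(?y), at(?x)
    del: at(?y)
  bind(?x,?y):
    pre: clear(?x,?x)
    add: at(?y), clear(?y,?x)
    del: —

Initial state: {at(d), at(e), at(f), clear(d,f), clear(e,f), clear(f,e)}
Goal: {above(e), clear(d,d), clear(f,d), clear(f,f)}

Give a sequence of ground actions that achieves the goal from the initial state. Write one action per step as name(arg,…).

1. drop(f,e)  →  {above(e), at(d), at(f), clear(d,f), clear(e,f), clear(f,f)}
2. drop(d,f)  →  {above(e), above(f), at(d), clear(d,d), clear(e,f), clear(f,f)}
3. bind(d,f)  →  {above(e), above(f), at(d), at(f), clear(d,d), clear(e,f), clear(f,d), clear(f,f)}

drop(f,e); drop(d,f); bind(d,f)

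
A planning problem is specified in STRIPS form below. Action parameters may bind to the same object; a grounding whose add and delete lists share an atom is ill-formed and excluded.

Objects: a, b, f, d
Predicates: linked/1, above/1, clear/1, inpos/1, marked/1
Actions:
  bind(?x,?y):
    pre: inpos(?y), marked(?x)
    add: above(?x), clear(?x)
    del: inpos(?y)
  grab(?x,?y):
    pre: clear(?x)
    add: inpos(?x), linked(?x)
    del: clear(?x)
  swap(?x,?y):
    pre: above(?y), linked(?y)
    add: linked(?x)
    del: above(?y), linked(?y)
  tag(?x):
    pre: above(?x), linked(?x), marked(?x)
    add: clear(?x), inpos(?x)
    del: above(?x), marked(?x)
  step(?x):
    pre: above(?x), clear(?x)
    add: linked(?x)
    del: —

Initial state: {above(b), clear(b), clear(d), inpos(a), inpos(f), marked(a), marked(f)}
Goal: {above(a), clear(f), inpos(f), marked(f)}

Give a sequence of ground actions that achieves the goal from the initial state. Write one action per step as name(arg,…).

1. bind(a,a)  →  {above(a), above(b), clear(a), clear(b), clear(d), inpos(f), marked(a), marked(f)}
2. grab(a,a)  →  {above(a), above(b), clear(b), clear(d), inpos(a), inpos(f), linked(a), marked(a), marked(f)}
3. bind(f,a)  →  {above(a), above(b), above(f), clear(b), clear(d), clear(f), inpos(f), linked(a), marked(a), marked(f)}

bind(a,a); grab(a,a); bind(f,a)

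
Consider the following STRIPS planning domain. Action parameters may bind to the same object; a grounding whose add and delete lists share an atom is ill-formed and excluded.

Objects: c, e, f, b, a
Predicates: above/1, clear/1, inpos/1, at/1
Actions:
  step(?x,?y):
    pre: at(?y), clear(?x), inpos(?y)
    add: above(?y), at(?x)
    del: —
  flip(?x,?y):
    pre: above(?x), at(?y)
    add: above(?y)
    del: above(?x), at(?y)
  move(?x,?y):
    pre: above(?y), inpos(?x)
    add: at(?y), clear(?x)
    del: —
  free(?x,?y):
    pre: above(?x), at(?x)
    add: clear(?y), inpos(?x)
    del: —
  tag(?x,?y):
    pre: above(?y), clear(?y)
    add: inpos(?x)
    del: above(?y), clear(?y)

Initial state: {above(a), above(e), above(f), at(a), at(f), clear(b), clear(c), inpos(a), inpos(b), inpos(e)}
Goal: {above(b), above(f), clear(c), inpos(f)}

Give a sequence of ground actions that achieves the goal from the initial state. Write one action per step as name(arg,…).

1. step(b,a)  →  {above(a), above(e), above(f), at(a), at(b), at(f), clear(b), clear(c), inpos(a), inpos(b), inpos(e)}
2. step(c,b)  →  {above(a), above(b), above(e), above(f), at(a), at(b), at(c), at(f), clear(b), clear(c), inpos(a), inpos(b), inpos(e)}
3. free(f,c)  →  {above(a), above(b), above(e), above(f), at(a), at(b), at(c), at(f), clear(b), clear(c), inpos(a), inpos(b), inpos(e), inpos(f)}

step(b,a); step(c,b); free(f,c)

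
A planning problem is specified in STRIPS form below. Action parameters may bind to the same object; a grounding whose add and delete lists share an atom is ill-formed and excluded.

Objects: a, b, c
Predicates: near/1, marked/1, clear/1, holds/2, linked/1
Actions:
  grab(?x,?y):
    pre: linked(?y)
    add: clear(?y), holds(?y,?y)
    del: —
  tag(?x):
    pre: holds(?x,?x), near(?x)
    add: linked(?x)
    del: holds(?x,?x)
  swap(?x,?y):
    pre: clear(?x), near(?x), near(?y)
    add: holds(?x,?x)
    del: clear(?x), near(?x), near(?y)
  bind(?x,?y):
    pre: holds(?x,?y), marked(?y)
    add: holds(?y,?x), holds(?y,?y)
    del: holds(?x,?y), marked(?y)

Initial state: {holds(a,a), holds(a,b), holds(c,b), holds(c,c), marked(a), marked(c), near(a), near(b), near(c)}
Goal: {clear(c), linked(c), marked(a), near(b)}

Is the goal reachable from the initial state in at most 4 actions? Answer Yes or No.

1. tag(c)  →  {holds(a,a), holds(a,b), holds(c,b), linked(c), marked(a), marked(c), near(a), near(b), near(c)}
2. grab(a,c)  →  {clear(c), holds(a,a), holds(a,b), holds(c,b), holds(c,c), linked(c), marked(a), marked(c), near(a), near(b), near(c)}
optimal plan length = 2; 2 ≤ 4

Yes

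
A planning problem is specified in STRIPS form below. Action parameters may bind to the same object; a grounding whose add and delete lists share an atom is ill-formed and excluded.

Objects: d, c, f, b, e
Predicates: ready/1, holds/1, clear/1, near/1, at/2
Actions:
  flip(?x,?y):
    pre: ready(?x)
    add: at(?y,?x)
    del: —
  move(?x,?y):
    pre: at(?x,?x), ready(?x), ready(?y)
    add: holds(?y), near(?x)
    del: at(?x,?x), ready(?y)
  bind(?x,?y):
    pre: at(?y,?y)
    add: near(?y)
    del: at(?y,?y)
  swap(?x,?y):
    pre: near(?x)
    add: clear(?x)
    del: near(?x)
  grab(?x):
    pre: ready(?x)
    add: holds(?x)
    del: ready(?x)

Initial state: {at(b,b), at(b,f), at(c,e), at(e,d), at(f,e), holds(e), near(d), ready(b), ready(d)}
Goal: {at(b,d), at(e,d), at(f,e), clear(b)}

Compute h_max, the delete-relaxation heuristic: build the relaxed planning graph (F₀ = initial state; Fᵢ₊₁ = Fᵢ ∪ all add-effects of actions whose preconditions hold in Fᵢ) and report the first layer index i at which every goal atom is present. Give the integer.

F0 = init (9 atoms)
F1 = F0 ∪ {at(b,d), at(c,b), at(c,d), at(d,b), at(d,d), at(e,b), at(f,b), at(f,d), clear(d), holds(b), holds(d), near(b)}  (21 atoms)
F2 = F1 ∪ {clear(b)}  (22 atoms)
goal ⊆ F2  ⇒  h_max = 2

2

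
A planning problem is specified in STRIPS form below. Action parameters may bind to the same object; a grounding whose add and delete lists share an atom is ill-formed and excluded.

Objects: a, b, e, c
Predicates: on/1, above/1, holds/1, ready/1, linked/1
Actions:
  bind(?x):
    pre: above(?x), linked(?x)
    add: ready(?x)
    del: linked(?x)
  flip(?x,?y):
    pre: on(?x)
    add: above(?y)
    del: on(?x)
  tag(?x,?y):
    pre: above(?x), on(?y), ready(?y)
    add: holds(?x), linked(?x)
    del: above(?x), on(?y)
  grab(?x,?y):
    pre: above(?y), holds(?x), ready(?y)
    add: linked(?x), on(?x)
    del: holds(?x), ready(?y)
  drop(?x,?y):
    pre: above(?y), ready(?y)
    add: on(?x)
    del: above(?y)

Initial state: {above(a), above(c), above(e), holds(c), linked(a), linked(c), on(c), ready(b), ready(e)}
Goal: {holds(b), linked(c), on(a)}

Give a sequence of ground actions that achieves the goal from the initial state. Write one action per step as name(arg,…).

bind(a); flip(c,b); drop(a,a); tag(b,a); drop(a,e)

1. bind(a)  →  {above(a), above(c), above(e), holds(c), linked(c), on(c), ready(a), ready(b), ready(e)}
2. flip(c,b)  →  {above(a), above(b), above(c), above(e), holds(c), linked(c), ready(a), ready(b), ready(e)}
3. drop(a,a)  →  {above(b), above(c), above(e), holds(c), linked(c), on(a), ready(a), ready(b), ready(e)}
4. tag(b,a)  →  {above(c), above(e), holds(b), holds(c), linked(b), linked(c), ready(a), ready(b), ready(e)}
5. drop(a,e)  →  {above(c), holds(b), holds(c), linked(b), linked(c), on(a), ready(a), ready(b), ready(e)}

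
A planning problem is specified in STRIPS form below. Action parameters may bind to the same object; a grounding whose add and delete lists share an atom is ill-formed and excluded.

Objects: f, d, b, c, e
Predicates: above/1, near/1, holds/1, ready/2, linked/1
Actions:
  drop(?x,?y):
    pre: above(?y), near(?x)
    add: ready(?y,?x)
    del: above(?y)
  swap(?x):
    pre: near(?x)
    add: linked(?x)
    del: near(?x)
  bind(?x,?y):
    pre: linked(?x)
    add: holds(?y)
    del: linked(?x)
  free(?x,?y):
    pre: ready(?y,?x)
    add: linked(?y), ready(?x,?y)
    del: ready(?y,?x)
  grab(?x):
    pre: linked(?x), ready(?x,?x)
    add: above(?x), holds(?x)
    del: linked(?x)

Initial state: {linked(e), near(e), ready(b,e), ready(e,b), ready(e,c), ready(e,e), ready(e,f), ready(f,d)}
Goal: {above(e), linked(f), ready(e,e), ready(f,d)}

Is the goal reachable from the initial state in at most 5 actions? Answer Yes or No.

1. free(f,e)  →  {linked(e), near(e), ready(b,e), ready(e,b), ready(e,c), ready(e,e), ready(f,d), ready(f,e)}
2. free(e,f)  →  {linked(e), linked(f), near(e), ready(b,e), ready(e,b), ready(e,c), ready(e,e), ready(e,f), ready(f,d)}
3. grab(e)  →  {above(e), holds(e), linked(f), near(e), ready(b,e), ready(e,b), ready(e,c), ready(e,e), ready(e,f), ready(f,d)}
optimal plan length = 3; 3 ≤ 5

Yes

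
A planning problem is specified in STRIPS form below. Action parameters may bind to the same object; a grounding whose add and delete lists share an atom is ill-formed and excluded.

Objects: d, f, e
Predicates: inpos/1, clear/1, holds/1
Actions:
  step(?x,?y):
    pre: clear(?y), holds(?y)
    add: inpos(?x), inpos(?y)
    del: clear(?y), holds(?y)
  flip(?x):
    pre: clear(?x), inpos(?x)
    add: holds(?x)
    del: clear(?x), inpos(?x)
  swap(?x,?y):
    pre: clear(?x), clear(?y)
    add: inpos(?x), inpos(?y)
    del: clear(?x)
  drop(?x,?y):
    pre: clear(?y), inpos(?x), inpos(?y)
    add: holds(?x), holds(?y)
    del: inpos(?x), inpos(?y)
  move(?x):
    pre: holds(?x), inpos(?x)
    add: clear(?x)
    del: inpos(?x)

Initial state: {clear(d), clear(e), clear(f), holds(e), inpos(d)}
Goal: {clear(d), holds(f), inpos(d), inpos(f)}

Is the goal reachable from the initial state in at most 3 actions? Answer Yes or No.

1. step(f,e)  →  {clear(d), clear(f), inpos(d), inpos(e), inpos(f)}
2. drop(d,f)  →  {clear(d), clear(f), holds(d), holds(f), inpos(e)}
3. swap(f,d)  →  {clear(d), holds(d), holds(f), inpos(d), inpos(e), inpos(f)}
optimal plan length = 3; 3 ≤ 3

Yes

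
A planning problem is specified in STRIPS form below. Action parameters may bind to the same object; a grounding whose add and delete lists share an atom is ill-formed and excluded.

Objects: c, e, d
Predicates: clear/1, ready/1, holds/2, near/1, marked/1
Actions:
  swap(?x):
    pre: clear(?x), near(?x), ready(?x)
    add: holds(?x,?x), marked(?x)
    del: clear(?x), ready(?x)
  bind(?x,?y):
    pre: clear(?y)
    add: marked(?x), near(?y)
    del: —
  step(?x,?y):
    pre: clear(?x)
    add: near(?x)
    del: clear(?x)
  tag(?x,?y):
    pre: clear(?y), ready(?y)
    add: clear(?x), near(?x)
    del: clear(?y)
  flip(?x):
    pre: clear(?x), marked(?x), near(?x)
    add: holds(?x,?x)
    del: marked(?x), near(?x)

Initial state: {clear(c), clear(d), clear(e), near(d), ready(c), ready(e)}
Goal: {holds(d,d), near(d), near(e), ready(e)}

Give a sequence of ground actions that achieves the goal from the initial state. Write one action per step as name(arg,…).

1. bind(d,e)  →  {clear(c), clear(d), clear(e), marked(d), near(d), near(e), ready(c), ready(e)}
2. flip(d)  →  {clear(c), clear(d), clear(e), holds(d,d), near(e), ready(c), ready(e)}
3. bind(c,d)  →  {clear(c), clear(d), clear(e), holds(d,d), marked(c), near(d), near(e), ready(c), ready(e)}

bind(d,e); flip(d); bind(c,d)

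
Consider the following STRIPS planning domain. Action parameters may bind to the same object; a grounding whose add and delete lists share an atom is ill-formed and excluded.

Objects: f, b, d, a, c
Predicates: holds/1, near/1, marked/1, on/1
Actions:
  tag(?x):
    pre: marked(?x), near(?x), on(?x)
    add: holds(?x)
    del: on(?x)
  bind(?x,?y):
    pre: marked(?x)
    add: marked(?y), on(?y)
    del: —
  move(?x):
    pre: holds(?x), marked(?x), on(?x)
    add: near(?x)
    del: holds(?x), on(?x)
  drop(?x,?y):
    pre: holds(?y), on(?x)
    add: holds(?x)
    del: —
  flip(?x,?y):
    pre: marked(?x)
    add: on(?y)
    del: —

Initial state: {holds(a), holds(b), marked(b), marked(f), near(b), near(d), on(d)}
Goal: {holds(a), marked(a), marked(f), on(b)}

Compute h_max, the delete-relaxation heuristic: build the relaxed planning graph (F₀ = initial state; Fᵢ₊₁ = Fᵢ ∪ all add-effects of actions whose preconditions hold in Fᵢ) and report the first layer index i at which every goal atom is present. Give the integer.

1

F0 = init (7 atoms)
F1 = F0 ∪ {holds(d), marked(a), marked(c), marked(d), on(a), on(b), on(c), on(f)}  (15 atoms)
goal ⊆ F1  ⇒  h_max = 1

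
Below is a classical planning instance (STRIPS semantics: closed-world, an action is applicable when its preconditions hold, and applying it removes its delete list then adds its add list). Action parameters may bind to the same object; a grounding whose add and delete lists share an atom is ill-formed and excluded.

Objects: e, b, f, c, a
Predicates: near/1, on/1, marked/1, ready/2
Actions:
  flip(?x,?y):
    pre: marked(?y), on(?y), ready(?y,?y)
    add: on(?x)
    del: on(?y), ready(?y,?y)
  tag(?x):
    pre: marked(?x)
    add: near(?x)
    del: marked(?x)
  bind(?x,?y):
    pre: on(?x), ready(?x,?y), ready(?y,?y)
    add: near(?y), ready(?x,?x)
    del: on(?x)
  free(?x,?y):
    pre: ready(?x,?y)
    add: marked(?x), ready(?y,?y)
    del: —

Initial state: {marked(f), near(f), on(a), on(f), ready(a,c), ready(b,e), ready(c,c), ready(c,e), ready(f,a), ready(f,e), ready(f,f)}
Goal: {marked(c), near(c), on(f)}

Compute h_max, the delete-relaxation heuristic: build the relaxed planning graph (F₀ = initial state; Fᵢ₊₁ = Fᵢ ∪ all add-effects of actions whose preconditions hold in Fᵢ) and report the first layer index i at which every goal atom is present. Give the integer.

1

F0 = init (11 atoms)
F1 = F0 ∪ {marked(a), marked(b), marked(c), near(c), on(b), on(c), on(e), ready(a,a), ready(e,e)}  (20 atoms)
goal ⊆ F1  ⇒  h_max = 1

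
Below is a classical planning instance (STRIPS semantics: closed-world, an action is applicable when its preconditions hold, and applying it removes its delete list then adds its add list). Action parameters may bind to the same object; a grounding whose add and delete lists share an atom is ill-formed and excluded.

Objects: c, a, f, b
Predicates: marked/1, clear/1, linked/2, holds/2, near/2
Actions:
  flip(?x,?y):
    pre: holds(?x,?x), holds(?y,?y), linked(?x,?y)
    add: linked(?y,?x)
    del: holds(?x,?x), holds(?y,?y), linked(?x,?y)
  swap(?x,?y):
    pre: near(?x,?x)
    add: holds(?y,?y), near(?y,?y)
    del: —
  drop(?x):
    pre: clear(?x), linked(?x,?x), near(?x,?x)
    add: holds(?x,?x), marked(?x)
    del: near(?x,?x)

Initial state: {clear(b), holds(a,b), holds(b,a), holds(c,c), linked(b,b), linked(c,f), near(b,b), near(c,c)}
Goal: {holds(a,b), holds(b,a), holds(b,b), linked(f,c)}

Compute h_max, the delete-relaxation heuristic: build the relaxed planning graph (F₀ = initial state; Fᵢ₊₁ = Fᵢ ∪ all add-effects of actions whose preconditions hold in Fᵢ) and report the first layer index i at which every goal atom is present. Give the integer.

F0 = init (8 atoms)
F1 = F0 ∪ {holds(a,a), holds(b,b), holds(f,f), marked(b), near(a,a), near(f,f)}  (14 atoms)
F2 = F1 ∪ {linked(f,c)}  (15 atoms)
goal ⊆ F2  ⇒  h_max = 2

2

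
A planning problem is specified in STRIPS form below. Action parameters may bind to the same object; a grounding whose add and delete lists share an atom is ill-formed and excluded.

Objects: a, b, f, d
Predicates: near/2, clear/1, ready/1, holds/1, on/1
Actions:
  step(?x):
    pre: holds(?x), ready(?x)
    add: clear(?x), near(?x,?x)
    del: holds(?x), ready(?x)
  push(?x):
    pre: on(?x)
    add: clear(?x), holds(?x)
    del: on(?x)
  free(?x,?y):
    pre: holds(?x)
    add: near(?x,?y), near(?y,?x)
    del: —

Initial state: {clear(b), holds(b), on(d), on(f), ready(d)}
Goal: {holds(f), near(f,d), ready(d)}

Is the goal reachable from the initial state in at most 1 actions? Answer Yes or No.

No

1. push(f)  →  {clear(b), clear(f), holds(b), holds(f), on(d), ready(d)}
2. free(f,d)  →  {clear(b), clear(f), holds(b), holds(f), near(d,f), near(f,d), on(d), ready(d)}
optimal plan length = 2; 2 > 1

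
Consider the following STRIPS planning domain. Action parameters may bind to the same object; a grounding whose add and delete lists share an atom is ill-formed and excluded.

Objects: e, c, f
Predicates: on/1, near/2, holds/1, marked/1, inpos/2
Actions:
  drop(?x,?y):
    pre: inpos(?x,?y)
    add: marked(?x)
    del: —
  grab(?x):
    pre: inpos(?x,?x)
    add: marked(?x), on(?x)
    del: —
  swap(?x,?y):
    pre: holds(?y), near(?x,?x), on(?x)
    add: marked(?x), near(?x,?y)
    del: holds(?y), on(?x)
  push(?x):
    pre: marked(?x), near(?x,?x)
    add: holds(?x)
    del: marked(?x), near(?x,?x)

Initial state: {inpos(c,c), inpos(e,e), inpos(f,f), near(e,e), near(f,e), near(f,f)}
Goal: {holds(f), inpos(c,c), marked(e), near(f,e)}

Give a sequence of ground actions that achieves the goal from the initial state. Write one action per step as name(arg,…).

1. drop(e,e)  →  {inpos(c,c), inpos(e,e), inpos(f,f), marked(e), near(e,e), near(f,e), near(f,f)}
2. drop(f,f)  →  {inpos(c,c), inpos(e,e), inpos(f,f), marked(e), marked(f), near(e,e), near(f,e), near(f,f)}
3. push(f)  →  {holds(f), inpos(c,c), inpos(e,e), inpos(f,f), marked(e), near(e,e), near(f,e)}

drop(e,e); drop(f,f); push(f)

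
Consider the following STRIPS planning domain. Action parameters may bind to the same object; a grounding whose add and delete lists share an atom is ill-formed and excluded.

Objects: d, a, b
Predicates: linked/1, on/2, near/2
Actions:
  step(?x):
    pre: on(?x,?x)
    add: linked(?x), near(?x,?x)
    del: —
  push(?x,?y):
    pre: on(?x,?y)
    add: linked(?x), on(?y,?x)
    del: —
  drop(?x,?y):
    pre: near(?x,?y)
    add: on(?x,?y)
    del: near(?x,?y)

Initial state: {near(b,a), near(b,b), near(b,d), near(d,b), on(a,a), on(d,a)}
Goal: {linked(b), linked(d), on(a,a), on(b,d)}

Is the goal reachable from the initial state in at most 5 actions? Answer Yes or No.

1. push(d,a)  →  {linked(d), near(b,a), near(b,b), near(b,d), near(d,b), on(a,a), on(a,d), on(d,a)}
2. drop(b,d)  →  {linked(d), near(b,a), near(b,b), near(d,b), on(a,a), on(a,d), on(b,d), on(d,a)}
3. push(b,d)  →  {linked(b), linked(d), near(b,a), near(b,b), near(d,b), on(a,a), on(a,d), on(b,d), on(d,a), on(d,b)}
optimal plan length = 3; 3 ≤ 5

Yes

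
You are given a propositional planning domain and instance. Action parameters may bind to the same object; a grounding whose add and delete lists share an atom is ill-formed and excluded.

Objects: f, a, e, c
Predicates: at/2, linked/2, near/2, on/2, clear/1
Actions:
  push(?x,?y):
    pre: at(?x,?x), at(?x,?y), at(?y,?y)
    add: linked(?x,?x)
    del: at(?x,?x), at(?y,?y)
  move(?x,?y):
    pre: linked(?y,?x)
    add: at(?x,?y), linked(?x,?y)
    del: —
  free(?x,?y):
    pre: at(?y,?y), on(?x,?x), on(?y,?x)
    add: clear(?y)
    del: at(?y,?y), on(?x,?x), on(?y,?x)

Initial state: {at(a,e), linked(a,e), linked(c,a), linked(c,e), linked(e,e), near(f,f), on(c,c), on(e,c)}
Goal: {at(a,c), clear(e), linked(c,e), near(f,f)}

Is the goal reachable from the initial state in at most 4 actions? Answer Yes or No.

1. move(a,c)  →  {at(a,c), at(a,e), linked(a,c), linked(a,e), linked(c,a), linked(c,e), linked(e,e), near(f,f), on(c,c), on(e,c)}
2. move(e,e)  →  {at(a,c), at(a,e), at(e,e), linked(a,c), linked(a,e), linked(c,a), linked(c,e), linked(e,e), near(f,f), on(c,c), on(e,c)}
3. free(c,e)  →  {at(a,c), at(a,e), clear(e), linked(a,c), linked(a,e), linked(c,a), linked(c,e), linked(e,e), near(f,f)}
optimal plan length = 3; 3 ≤ 4

Yes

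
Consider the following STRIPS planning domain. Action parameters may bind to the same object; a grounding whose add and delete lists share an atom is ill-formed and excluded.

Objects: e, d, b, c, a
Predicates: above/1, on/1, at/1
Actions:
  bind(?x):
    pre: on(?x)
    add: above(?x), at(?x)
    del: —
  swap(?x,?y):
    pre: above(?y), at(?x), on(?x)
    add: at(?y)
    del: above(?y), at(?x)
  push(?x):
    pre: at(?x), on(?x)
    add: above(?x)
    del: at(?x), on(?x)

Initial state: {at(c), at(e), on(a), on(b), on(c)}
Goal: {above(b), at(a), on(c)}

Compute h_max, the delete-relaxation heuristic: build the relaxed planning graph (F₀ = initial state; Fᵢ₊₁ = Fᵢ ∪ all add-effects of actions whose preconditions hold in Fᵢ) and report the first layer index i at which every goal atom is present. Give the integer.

1

F0 = init (5 atoms)
F1 = F0 ∪ {above(a), above(b), above(c), at(a), at(b)}  (10 atoms)
goal ⊆ F1  ⇒  h_max = 1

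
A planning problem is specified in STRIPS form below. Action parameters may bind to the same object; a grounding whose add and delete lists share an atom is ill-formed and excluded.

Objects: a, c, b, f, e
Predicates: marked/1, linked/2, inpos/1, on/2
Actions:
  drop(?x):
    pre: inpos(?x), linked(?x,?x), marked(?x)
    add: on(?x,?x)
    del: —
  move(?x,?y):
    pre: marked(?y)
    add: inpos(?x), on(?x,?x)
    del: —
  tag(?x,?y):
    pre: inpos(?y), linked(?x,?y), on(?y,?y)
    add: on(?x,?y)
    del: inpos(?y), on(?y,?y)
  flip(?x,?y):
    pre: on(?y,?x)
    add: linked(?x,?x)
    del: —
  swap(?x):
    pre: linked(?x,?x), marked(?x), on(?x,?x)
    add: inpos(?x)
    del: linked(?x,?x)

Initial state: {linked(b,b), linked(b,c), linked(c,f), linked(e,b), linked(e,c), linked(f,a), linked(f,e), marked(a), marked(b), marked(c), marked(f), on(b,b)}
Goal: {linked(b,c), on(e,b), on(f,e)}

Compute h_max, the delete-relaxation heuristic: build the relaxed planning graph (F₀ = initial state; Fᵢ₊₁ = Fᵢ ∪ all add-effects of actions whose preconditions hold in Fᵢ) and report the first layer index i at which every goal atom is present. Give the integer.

F0 = init (12 atoms)
F1 = F0 ∪ {inpos(a), inpos(b), inpos(c), inpos(e), inpos(f), on(a,a), on(c,c), on(e,e), on(f,f)}  (21 atoms)
F2 = F1 ∪ {linked(a,a), linked(c,c), linked(e,e), linked(f,f), on(b,c), on(c,f), on(e,b), on(e,c), on(f,a), on(f,e)}  (31 atoms)
goal ⊆ F2  ⇒  h_max = 2

2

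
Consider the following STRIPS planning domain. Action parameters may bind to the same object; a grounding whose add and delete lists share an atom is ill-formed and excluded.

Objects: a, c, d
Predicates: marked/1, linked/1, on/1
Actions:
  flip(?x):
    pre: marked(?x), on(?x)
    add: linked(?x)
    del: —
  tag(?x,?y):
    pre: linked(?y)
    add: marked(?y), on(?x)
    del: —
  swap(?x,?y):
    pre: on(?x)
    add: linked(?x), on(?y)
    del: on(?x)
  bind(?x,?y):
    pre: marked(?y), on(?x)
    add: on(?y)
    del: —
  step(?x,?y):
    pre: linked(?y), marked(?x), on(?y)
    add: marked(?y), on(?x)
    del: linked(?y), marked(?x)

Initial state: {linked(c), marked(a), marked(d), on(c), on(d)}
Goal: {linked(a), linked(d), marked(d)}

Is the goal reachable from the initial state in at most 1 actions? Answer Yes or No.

1. swap(d,a)  →  {linked(c), linked(d), marked(a), marked(d), on(a), on(c)}
2. flip(a)  →  {linked(a), linked(c), linked(d), marked(a), marked(d), on(a), on(c)}
optimal plan length = 2; 2 > 1

No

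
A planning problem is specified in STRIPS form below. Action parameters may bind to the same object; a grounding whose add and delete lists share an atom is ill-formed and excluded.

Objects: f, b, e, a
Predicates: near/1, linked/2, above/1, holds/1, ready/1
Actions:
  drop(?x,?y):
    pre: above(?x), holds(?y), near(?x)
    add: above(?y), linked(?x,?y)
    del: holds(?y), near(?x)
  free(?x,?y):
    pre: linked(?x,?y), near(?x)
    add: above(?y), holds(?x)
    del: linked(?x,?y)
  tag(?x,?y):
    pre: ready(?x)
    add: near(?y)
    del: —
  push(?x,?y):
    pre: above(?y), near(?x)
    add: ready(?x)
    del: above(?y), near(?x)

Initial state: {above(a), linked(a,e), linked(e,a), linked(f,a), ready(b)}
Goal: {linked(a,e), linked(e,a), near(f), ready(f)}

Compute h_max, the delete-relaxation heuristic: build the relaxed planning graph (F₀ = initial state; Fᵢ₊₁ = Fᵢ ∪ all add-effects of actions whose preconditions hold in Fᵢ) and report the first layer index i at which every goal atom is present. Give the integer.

F0 = init (5 atoms)
F1 = F0 ∪ {near(a), near(b), near(e), near(f)}  (9 atoms)
F2 = F1 ∪ {above(e), holds(a), holds(e), holds(f), ready(a), ready(e), ready(f)}  (16 atoms)
goal ⊆ F2  ⇒  h_max = 2

2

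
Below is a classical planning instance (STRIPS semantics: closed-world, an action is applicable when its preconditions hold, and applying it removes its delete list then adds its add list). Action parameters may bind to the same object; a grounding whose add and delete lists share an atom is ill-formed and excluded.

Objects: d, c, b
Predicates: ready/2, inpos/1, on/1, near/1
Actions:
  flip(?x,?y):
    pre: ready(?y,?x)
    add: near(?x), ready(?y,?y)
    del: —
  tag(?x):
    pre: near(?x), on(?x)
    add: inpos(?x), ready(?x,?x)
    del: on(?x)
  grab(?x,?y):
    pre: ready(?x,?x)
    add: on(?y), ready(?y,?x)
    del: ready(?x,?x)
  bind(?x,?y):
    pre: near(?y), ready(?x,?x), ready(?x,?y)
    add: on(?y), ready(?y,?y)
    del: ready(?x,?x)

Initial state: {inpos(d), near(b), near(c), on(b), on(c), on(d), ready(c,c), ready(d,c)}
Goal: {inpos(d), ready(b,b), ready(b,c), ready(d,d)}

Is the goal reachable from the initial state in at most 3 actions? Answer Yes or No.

1. flip(c,d)  →  {inpos(d), near(b), near(c), on(b), on(c), on(d), ready(c,c), ready(d,c), ready(d,d)}
2. tag(b)  →  {inpos(b), inpos(d), near(b), near(c), on(c), on(d), ready(b,b), ready(c,c), ready(d,c), ready(d,d)}
3. grab(c,b)  →  {inpos(b), inpos(d), near(b), near(c), on(b), on(c), on(d), ready(b,b), ready(b,c), ready(d,c), ready(d,d)}
optimal plan length = 3; 3 ≤ 3

Yes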